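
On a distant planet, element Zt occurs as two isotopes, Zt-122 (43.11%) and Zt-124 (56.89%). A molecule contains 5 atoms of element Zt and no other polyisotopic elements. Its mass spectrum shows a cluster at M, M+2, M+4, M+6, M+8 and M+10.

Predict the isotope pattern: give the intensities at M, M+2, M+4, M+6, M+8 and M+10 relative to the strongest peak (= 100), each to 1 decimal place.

4.4 : 28.7 : 75.8 : 100.0 : 66.0 : 17.4

Each Zt atom is independently Zt-122 (p = 0.4311) or Zt-124 (q = 0.5689); the cluster is the binomial expansion (p + q)^5.
P(M) = 0.4311^5 = 0.014890
P(M+2) = 5 × 0.4311^4 × 0.5689^1 = 0.098247
P(M+4) = 10 × 0.4311^3 × 0.5689^2 = 0.259302
P(M+6) = 10 × 0.4311^2 × 0.5689^3 = 0.342187
P(M+8) = 5 × 0.4311^1 × 0.5689^4 = 0.225783
P(M+10) = 0.5689^5 = 0.059591
The M+6 peak is largest (0.342187); scaling to 100 gives 4.4 : 28.7 : 75.8 : 100.0 : 66.0 : 17.4.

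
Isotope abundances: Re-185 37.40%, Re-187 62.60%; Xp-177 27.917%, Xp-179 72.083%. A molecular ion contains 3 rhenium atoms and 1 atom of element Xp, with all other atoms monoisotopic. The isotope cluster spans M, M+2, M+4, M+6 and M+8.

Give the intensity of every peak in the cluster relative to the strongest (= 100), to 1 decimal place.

Rhenium pattern (n=3): 0.05231362 : 0.26268713 : 0.43968487 : 0.24531438
Element Xp pattern (n=1): 0.27917 : 0.72083
Convolve the two distributions (both contribute in 2-u steps):
  M: 0.05231362×0.27917 = 0.014604
  M+2: 0.05231362×0.72083 + 0.26268713×0.27917 = 0.111044
  M+4: 0.26268713×0.72083 + 0.43968487×0.27917 = 0.312100
  M+6: 0.43968487×0.72083 + 0.24531438×0.27917 = 0.385422
  M+8: 0.24531438×0.72083 = 0.176830
Scale to base peak (0.385422) = 100: 3.8 : 28.8 : 81.0 : 100.0 : 45.9

3.8 : 28.8 : 81.0 : 100.0 : 45.9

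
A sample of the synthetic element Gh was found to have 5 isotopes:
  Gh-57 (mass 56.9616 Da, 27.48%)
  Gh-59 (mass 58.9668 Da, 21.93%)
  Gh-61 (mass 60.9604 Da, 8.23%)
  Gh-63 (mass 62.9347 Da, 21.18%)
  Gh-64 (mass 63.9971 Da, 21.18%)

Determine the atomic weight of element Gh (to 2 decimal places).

Weight each isotope mass by its fractional abundance: 0.2748 × 56.9616 + 0.2193 × 58.9668 + 0.0823 × 60.9604 + 0.2118 × 62.9347 + 0.2118 × 63.9971
= 15.65305 + 12.93142 + 5.01704 + 13.32957 + 13.55459 = 60.48567 Da

60.49 Da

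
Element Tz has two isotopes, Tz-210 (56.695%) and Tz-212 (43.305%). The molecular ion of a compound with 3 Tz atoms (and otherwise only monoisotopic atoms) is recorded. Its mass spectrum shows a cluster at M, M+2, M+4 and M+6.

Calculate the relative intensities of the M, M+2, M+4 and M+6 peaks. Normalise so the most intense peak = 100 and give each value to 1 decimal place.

The 3 Tz atoms are independent, so intensities follow the terms of (0.56695 + 0.43305)^3.
P(M) = 0.56695^3 = 0.182236
P(M+2) = 3 × 0.56695^2 × 0.43305^1 = 0.417589
P(M+4) = 3 × 0.56695^1 × 0.43305^2 = 0.318964
P(M+6) = 0.43305^3 = 0.081211
The M+2 peak is largest (0.417589); scaling to 100 gives 43.6 : 100.0 : 76.4 : 19.4.

43.6 : 100.0 : 76.4 : 19.4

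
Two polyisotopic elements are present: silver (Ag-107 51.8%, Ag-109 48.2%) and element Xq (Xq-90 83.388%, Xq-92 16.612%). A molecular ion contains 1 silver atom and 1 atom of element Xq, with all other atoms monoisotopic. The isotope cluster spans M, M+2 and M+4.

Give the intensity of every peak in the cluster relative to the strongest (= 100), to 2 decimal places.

88.52 : 100.00 : 16.41

Silver pattern (n=1): 0.5180 : 0.4820
Element Xq pattern (n=1): 0.83388 : 0.16612
Convolve the two distributions (both contribute in 2-u steps):
  M: 0.5180×0.83388 = 0.431950
  M+2: 0.5180×0.16612 + 0.4820×0.83388 = 0.487980
  M+4: 0.4820×0.16612 = 0.080070
Scale to base peak (0.487980) = 100: 88.52 : 100.00 : 16.41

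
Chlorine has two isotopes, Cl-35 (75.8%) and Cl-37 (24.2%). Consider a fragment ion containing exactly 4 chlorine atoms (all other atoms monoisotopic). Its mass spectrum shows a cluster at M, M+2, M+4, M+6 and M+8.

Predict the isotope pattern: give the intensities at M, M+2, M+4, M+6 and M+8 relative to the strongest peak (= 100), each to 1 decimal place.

Expanding (0.758 + 0.242)^4:
P(M) = 0.758^4 = 0.330124
P(M+2) = 4 × 0.758^3 × 0.242^1 = 0.421583
P(M+4) = 6 × 0.758^2 × 0.242^2 = 0.201893
P(M+6) = 4 × 0.758^1 × 0.242^3 = 0.042971
P(M+8) = 0.242^4 = 0.003430
The M+2 peak is largest (0.421583); scaling to 100 gives 78.3 : 100.0 : 47.9 : 10.2 : 0.8.

78.3 : 100.0 : 47.9 : 10.2 : 0.8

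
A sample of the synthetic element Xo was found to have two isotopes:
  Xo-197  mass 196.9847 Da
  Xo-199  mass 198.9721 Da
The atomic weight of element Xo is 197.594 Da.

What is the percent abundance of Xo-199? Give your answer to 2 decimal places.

Let x be the fractional abundance of Xo-197; then Xo-199 has abundance 1 − x.
196.9847·x + 198.9721·(1 − x) = 197.594
(196.9847 − 198.9721)·x = 197.594 − 198.9721
x = -1.3781 / -1.9874 = 0.69342 → 69.34% Xo-197, 30.66% Xo-199.

30.66%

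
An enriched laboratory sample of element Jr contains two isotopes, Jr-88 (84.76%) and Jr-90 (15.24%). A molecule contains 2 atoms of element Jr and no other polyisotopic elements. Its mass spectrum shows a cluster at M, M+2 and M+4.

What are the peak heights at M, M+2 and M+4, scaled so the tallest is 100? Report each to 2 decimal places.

100.00 : 35.96 : 3.23

Each Jr atom is independently Jr-88 (p = 0.8476) or Jr-90 (q = 0.1524); the cluster is the binomial expansion (p + q)^2.
P(M) = 0.8476^2 = 0.718426
P(M+2) = 2 × 0.8476^1 × 0.1524^1 = 0.258348
P(M+4) = 0.1524^2 = 0.023226
The M peak is largest (0.718426); scaling to 100 gives 100.00 : 35.96 : 3.23.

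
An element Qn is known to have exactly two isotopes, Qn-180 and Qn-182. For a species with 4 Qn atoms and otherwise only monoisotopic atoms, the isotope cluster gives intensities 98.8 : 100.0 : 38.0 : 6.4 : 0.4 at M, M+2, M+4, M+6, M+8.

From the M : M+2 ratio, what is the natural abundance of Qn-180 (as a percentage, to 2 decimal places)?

79.81%

Let p = fractional abundance of Qn-180. I(M+2)/I(M) = [C(4,1)·p^3·(1−p)] / p^4 = 4·(1−p)/p = 100.0/98.8 = 1.0121
(1−p)/p = 1.0121/4 = 0.2530  ⇒  p = 1/(1 + 0.2530) = 0.7981
Qn-180: 79.81%, Qn-182: 20.19%.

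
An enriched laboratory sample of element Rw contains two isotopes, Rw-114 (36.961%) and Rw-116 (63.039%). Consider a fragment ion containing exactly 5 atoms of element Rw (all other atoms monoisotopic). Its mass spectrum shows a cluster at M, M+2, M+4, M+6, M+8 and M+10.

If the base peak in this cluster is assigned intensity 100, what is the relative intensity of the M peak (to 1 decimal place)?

Term probabilities: M 0.0069, M+2 0.0588, M+4 0.2007, M+6 0.3422, M+8 0.2918, M+10 0.0996. Base peak = M+6.
P(M+6) = C(5,3) × 0.36961^2 × 0.63039^3 = 10 × 0.13661155 × 0.25051166 = 0.342228 (base)
P(M) = C(5,0) × 0.36961^5 × 0.63039^0 = 1 × 0.00689793 × 1.0000 = 0.006898
Relative intensity = 0.006898 / 0.342228 × 100 = 2.0

2.0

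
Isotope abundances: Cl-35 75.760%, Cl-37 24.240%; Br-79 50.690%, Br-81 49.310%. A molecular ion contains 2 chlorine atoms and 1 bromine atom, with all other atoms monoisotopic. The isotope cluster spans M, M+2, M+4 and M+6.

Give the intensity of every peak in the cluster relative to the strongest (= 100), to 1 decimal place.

Chlorine pattern (n=2): 0.57395776 : 0.36728448 : 0.05875776
Bromine pattern (n=1): 0.5069 : 0.4931
Convolve the two distributions (both contribute in 2-u steps):
  M: 0.57395776×0.5069 = 0.290939
  M+2: 0.57395776×0.4931 + 0.36728448×0.5069 = 0.469195
  M+4: 0.36728448×0.4931 + 0.05875776×0.5069 = 0.210892
  M+6: 0.05875776×0.4931 = 0.028973
Scale to base peak (0.469195) = 100: 62.0 : 100.0 : 44.9 : 6.2

62.0 : 100.0 : 44.9 : 6.2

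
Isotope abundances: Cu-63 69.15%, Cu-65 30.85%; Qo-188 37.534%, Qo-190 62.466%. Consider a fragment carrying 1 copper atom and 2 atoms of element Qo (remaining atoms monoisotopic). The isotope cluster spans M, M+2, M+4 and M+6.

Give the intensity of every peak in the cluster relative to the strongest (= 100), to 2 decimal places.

Copper pattern (n=1): 0.6915 : 0.3085
Element Qo pattern (n=2): 0.14088012 : 0.46891977 : 0.39020012
Convolve the two distributions (both contribute in 2-u steps):
  M: 0.6915×0.14088012 = 0.097419
  M+2: 0.6915×0.46891977 + 0.3085×0.14088012 = 0.367720
  M+4: 0.6915×0.39020012 + 0.3085×0.46891977 = 0.414485
  M+6: 0.3085×0.39020012 = 0.120377
Scale to base peak (0.414485) = 100: 23.50 : 88.72 : 100.00 : 29.04

23.50 : 88.72 : 100.00 : 29.04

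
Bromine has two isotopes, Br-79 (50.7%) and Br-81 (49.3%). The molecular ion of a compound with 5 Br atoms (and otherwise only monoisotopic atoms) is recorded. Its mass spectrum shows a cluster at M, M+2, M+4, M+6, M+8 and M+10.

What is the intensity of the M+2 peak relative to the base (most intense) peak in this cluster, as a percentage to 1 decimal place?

Term probabilities: M 0.0335, M+2 0.1629, M+4 0.3168, M+6 0.3080, M+8 0.1497, M+10 0.0291. Base peak = M+4.
P(M+4) = C(5,2) × 0.507^3 × 0.493^2 = 10 × 0.13032384 × 0.243049 = 0.316751 (base)
P(M+2) = C(5,1) × 0.507^4 × 0.493^1 = 5 × 0.06607419 × 0.4930 = 0.162873
Relative intensity = 0.162873 / 0.316751 × 100 = 51.4

51.4%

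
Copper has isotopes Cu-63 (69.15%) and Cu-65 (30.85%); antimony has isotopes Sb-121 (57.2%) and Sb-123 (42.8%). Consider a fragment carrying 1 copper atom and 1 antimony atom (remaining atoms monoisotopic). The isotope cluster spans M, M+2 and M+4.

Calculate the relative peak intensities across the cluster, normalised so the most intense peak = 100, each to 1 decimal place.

83.7 : 100.0 : 27.9

Copper pattern (n=1): 0.6915 : 0.3085
Antimony pattern (n=1): 0.5720 : 0.4280
Convolve the two distributions (both contribute in 2-u steps):
  M: 0.6915×0.5720 = 0.395538
  M+2: 0.6915×0.4280 + 0.3085×0.5720 = 0.472424
  M+4: 0.3085×0.4280 = 0.132038
Scale to base peak (0.472424) = 100: 83.7 : 100.0 : 27.9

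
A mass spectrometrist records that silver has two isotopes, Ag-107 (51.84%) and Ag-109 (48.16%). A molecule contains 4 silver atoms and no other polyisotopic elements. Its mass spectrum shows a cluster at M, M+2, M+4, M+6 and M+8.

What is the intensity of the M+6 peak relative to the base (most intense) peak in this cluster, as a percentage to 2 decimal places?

Binomial terms of (0.5184 + 0.4816)^4: M 0.0722, M+2 0.2684, M+4 0.3740, M+6 0.2316, M+8 0.0538 → M+4 is the base peak.
P(M+4) = C(4,2) × 0.5184^2 × 0.4816^2 = 6 × 0.26873856 × 0.23193856 = 0.373985 (base)
P(M+6) = C(4,3) × 0.5184^1 × 0.4816^3 = 4 × 0.5184 × 0.11170161 = 0.231624
Relative intensity = 0.231624 / 0.373985 × 100 = 61.93

61.93%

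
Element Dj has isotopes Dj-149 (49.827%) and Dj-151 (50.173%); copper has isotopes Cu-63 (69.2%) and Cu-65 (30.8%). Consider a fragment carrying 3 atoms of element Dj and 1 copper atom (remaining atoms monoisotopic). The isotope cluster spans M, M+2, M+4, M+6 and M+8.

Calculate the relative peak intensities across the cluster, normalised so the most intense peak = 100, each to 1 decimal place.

22.8 : 79.0 : 100.0 : 54.1 : 10.4

Element Dj pattern (n=3): 0.12370698 : 0.37369803 : 0.376293 : 0.12630199
Copper pattern (n=1): 0.6920 : 0.3080
Convolve the two distributions (both contribute in 2-u steps):
  M: 0.12370698×0.6920 = 0.085605
  M+2: 0.12370698×0.3080 + 0.37369803×0.6920 = 0.296701
  M+4: 0.37369803×0.3080 + 0.376293×0.6920 = 0.375494
  M+6: 0.376293×0.3080 + 0.12630199×0.6920 = 0.203299
  M+8: 0.12630199×0.3080 = 0.038901
Scale to base peak (0.375494) = 100: 22.8 : 79.0 : 100.0 : 54.1 : 10.4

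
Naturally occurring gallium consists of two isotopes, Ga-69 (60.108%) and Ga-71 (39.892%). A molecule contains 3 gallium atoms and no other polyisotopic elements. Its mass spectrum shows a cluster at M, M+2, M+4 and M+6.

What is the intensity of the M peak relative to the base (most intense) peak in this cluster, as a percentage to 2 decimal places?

50.23%

(0.60108 + 0.39892)^3 gives M 0.2172, M+2 0.4324, M+4 0.2870, M+6 0.0635; the largest is M+2.
P(M+2) = C(3,1) × 0.60108^2 × 0.39892^1 = 3 × 0.36129717 × 0.39892 = 0.432386 (base)
P(M) = C(3,0) × 0.60108^3 × 0.39892^0 = 1 × 0.2171685 × 1.0000 = 0.217169
Relative intensity = 0.217169 / 0.432386 × 100 = 50.23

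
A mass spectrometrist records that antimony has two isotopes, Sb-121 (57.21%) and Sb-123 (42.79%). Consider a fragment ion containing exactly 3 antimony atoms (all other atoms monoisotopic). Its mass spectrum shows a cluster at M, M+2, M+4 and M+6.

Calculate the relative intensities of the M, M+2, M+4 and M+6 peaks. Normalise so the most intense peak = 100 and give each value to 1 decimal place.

Expanding (0.5721 + 0.4279)^3:
P(M) = 0.5721^3 = 0.187247
P(M+2) = 3 × 0.5721^2 × 0.4279^1 = 0.420153
P(M+4) = 3 × 0.5721^1 × 0.4279^2 = 0.314252
P(M+6) = 0.4279^3 = 0.078348
The M+2 peak is largest (0.420153); scaling to 100 gives 44.6 : 100.0 : 74.8 : 18.6.

44.6 : 100.0 : 74.8 : 18.6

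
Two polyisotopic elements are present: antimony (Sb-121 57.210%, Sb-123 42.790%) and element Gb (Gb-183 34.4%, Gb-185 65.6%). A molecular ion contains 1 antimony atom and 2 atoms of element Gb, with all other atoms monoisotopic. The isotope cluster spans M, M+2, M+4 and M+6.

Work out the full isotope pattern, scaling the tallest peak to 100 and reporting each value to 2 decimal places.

15.41 : 70.30 : 100.00 : 41.92

Antimony pattern (n=1): 0.5721 : 0.4279
Element Gb pattern (n=2): 0.118336 : 0.451328 : 0.430336
Convolve the two distributions (both contribute in 2-u steps):
  M: 0.5721×0.118336 = 0.067700
  M+2: 0.5721×0.451328 + 0.4279×0.118336 = 0.308841
  M+4: 0.5721×0.430336 + 0.4279×0.451328 = 0.439318
  M+6: 0.4279×0.430336 = 0.184141
Scale to base peak (0.439318) = 100: 15.41 : 70.30 : 100.00 : 41.92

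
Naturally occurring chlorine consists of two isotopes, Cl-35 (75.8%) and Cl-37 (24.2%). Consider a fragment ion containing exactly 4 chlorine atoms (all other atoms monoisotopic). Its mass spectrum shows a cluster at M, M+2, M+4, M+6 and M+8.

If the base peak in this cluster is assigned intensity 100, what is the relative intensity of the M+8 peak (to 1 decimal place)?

Binomial terms of (0.758 + 0.242)^4: M 0.3301, M+2 0.4216, M+4 0.2019, M+6 0.0430, M+8 0.0034 → M+2 is the base peak.
P(M+2) = C(4,1) × 0.758^3 × 0.242^1 = 4 × 0.43551951 × 0.2420 = 0.421583 (base)
P(M+8) = C(4,4) × 0.758^0 × 0.242^4 = 1 × 1.0000 × 0.00342974 = 0.003430
Relative intensity = 0.003430 / 0.421583 × 100 = 0.8

0.8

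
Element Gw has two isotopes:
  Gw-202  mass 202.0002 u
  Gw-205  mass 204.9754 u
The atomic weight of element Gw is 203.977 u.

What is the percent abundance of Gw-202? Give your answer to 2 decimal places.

33.56%

Writing the weighted mean with unknown fraction x of Gw-202:
202.0002·x + 204.9754·(1 − x) = 203.977
(202.0002 − 204.9754)·x = 203.977 − 204.9754
x = -0.9984 / -2.9752 = 0.33557 → 33.56% Gw-202, 66.44% Gw-205.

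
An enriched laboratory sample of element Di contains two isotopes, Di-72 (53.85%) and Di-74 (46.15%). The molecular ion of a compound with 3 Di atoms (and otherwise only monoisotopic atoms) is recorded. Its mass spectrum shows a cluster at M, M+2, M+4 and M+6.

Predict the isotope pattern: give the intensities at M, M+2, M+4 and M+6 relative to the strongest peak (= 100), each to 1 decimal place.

The 3 Di atoms are independent, so intensities follow the terms of (0.5385 + 0.4615)^3.
P(M) = 0.5385^3 = 0.156155
P(M+2) = 3 × 0.5385^2 × 0.4615^1 = 0.401480
P(M+4) = 3 × 0.5385^1 × 0.4615^2 = 0.344073
P(M+6) = 0.4615^3 = 0.098291
The M+2 peak is largest (0.401480); scaling to 100 gives 38.9 : 100.0 : 85.7 : 24.5.

38.9 : 100.0 : 85.7 : 24.5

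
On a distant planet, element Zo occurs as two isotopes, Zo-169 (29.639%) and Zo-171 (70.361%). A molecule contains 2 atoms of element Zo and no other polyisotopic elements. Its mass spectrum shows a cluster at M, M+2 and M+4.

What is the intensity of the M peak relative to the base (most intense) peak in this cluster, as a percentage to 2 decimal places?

(0.29639 + 0.70361)^2 gives M 0.0878, M+2 0.4171, M+4 0.4951; the largest is M+4.
P(M+4) = C(2,2) × 0.29639^0 × 0.70361^2 = 1 × 1.0000 × 0.49506703 = 0.495067 (base)
P(M) = C(2,0) × 0.29639^2 × 0.70361^0 = 1 × 0.08784703 × 1.0000 = 0.087847
Relative intensity = 0.087847 / 0.495067 × 100 = 17.74

17.74%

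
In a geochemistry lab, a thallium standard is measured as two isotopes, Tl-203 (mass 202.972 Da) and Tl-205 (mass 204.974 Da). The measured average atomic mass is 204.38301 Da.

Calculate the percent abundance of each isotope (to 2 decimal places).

Tl-203: 29.52%, Tl-205: 70.48%

Let x be the fractional abundance of Tl-203; then Tl-205 has abundance 1 − x.
202.972·x + 204.974·(1 − x) = 204.38301
(202.972 − 204.974)·x = 204.38301 − 204.974
x = -0.59099 / -2.002 = 0.29520 → 29.52% Tl-203, 70.48% Tl-205.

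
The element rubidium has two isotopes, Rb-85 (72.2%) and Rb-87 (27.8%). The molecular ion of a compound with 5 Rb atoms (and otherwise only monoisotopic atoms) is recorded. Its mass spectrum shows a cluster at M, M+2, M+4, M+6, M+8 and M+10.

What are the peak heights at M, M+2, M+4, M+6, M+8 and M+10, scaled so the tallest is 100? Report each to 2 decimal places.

The 5 Rb atoms are independent, so intensities follow the terms of (0.722 + 0.278)^5.
P(M) = 0.722^5 = 0.196194
P(M+2) = 5 × 0.722^4 × 0.278^1 = 0.377714
P(M+4) = 10 × 0.722^3 × 0.278^2 = 0.290872
P(M+6) = 10 × 0.722^2 × 0.278^3 = 0.111998
P(M+8) = 5 × 0.722^1 × 0.278^4 = 0.021562
P(M+10) = 0.278^5 = 0.001660
The M+2 peak is largest (0.377714); scaling to 100 gives 51.94 : 100.00 : 77.01 : 29.65 : 5.71 : 0.44.

51.94 : 100.00 : 77.01 : 29.65 : 5.71 : 0.44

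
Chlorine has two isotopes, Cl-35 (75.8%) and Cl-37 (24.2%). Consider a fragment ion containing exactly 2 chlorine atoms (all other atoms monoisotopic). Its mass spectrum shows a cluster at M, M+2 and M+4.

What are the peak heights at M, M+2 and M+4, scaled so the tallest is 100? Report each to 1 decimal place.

100.0 : 63.9 : 10.2

Each Cl atom is independently Cl-35 (p = 0.758) or Cl-37 (q = 0.242); the cluster is the binomial expansion (p + q)^2.
P(M) = 0.758^2 = 0.574564
P(M+2) = 2 × 0.758^1 × 0.242^1 = 0.366872
P(M+4) = 0.242^2 = 0.058564
The M peak is largest (0.574564); scaling to 100 gives 100.0 : 63.9 : 10.2.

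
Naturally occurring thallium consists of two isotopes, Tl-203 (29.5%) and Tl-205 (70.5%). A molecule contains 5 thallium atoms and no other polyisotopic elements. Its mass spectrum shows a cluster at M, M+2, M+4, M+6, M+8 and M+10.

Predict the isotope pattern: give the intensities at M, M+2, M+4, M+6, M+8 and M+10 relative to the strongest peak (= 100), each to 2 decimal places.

0.61 : 7.33 : 35.02 : 83.69 : 100.00 : 47.80

Each Tl atom is independently Tl-203 (p = 0.295) or Tl-205 (q = 0.705); the cluster is the binomial expansion (p + q)^5.
P(M) = 0.295^5 = 0.002234
P(M+2) = 5 × 0.295^4 × 0.705^1 = 0.026696
P(M+4) = 10 × 0.295^3 × 0.705^2 = 0.127598
P(M+6) = 10 × 0.295^2 × 0.705^3 = 0.304938
P(M+8) = 5 × 0.295^1 × 0.705^4 = 0.364375
P(M+10) = 0.705^5 = 0.174159
The M+8 peak is largest (0.364375); scaling to 100 gives 0.61 : 7.33 : 35.02 : 83.69 : 100.00 : 47.80.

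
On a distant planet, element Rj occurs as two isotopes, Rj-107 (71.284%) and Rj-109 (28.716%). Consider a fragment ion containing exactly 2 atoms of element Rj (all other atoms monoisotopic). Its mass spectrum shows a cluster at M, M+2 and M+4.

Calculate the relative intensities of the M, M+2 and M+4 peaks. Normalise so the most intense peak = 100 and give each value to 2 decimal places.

The 2 Rj atoms are independent, so intensities follow the terms of (0.71284 + 0.28716)^2.
P(M) = 0.71284^2 = 0.508141
P(M+2) = 2 × 0.71284^1 × 0.28716^1 = 0.409398
P(M+4) = 0.28716^2 = 0.082461
The M peak is largest (0.508141); scaling to 100 gives 100.00 : 80.57 : 16.23.

100.00 : 80.57 : 16.23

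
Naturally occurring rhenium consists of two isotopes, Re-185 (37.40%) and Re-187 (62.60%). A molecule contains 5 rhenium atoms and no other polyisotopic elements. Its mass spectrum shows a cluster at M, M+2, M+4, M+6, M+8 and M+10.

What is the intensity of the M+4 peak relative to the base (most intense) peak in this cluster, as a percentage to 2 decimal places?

Term probabilities: M 0.0073, M+2 0.0612, M+4 0.2050, M+6 0.3431, M+8 0.2872, M+10 0.0961. Base peak = M+6.
P(M+6) = C(5,3) × 0.3740^2 × 0.6260^3 = 10 × 0.139876 × 0.24531438 = 0.343136 (base)
P(M+4) = C(5,2) × 0.3740^3 × 0.6260^2 = 10 × 0.05231362 × 0.391876 = 0.205005
Relative intensity = 0.205005 / 0.343136 × 100 = 59.74

59.74%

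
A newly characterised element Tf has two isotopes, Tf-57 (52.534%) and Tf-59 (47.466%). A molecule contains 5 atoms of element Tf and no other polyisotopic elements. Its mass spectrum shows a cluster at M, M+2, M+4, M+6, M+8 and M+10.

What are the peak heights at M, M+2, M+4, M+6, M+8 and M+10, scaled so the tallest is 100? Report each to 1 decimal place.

12.2 : 55.3 : 100.0 : 90.4 : 40.8 : 7.4

Expanding (0.52534 + 0.47466)^5:
P(M) = 0.52534^5 = 0.040013
P(M+2) = 5 × 0.52534^4 × 0.47466^1 = 0.180765
P(M+4) = 10 × 0.52534^3 × 0.47466^2 = 0.326653
P(M+6) = 10 × 0.52534^2 × 0.47466^3 = 0.295141
P(M+8) = 5 × 0.52534^1 × 0.47466^4 = 0.133334
P(M+10) = 0.47466^5 = 0.024094
The M+4 peak is largest (0.326653); scaling to 100 gives 12.2 : 55.3 : 100.0 : 90.4 : 40.8 : 7.4.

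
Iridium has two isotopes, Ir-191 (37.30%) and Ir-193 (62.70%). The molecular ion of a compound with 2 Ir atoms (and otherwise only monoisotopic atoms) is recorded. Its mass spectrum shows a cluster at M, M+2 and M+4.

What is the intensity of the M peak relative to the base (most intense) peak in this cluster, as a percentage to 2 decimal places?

(0.3730 + 0.6270)^2 gives M 0.1391, M+2 0.4677, M+4 0.3931; the largest is M+2.
P(M+2) = C(2,1) × 0.3730^1 × 0.6270^1 = 2 × 0.3730 × 0.6270 = 0.467742 (base)
P(M) = C(2,0) × 0.3730^2 × 0.6270^0 = 1 × 0.139129 × 1.0000 = 0.139129
Relative intensity = 0.139129 / 0.467742 × 100 = 29.74

29.74%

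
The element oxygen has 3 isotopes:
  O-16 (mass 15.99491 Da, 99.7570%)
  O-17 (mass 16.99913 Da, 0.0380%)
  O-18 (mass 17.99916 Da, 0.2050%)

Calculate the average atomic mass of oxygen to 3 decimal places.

Ar = Σ fᵢ·mᵢ = 0.997570 × 15.99491 + 0.000380 × 16.99913 + 0.002050 × 17.99916
= 15.956042 + 0.006460 + 0.036898 = 15.999400 Da

15.999 Da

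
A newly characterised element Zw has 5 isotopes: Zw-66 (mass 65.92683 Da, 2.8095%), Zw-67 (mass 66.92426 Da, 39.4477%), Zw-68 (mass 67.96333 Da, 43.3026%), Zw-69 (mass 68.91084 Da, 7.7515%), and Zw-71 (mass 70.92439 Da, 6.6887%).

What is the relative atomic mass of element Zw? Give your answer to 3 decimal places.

Weight each isotope mass by its fractional abundance: 0.028095 × 65.92683 + 0.394477 × 66.92426 + 0.433026 × 67.96333 + 0.077515 × 68.91084 + 0.066887 × 70.92439
= 1.852214 + 26.400081 + 29.429889 + 5.341624 + 4.743920 = 67.767728 Da

67.768 Da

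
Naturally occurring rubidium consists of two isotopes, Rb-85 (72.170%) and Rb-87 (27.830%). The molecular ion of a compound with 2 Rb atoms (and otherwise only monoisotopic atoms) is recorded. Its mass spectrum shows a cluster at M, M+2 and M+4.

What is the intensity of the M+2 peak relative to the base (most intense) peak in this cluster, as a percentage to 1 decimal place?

77.1%

Binomial terms of (0.72170 + 0.27830)^2: M 0.5209, M+2 0.4017, M+4 0.0775 → M is the base peak.
P(M) = C(2,0) × 0.72170^2 × 0.27830^0 = 1 × 0.52085089 × 1.0000 = 0.520851 (base)
P(M+2) = C(2,1) × 0.72170^1 × 0.27830^1 = 2 × 0.7217 × 0.2783 = 0.401698
Relative intensity = 0.401698 / 0.520851 × 100 = 77.1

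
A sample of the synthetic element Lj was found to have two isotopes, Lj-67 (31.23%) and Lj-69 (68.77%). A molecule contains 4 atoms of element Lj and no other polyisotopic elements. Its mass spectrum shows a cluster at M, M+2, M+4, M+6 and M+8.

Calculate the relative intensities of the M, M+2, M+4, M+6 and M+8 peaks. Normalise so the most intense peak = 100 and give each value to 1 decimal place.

2.3 : 20.6 : 68.1 : 100.0 : 55.1

Expanding (0.3123 + 0.6877)^4:
P(M) = 0.3123^4 = 0.009512
P(M+2) = 4 × 0.3123^3 × 0.6877^1 = 0.083787
P(M+4) = 6 × 0.3123^2 × 0.6877^2 = 0.276754
P(M+6) = 4 × 0.3123^1 × 0.6877^3 = 0.406283
P(M+8) = 0.6877^4 = 0.223664
The M+6 peak is largest (0.406283); scaling to 100 gives 2.3 : 20.6 : 68.1 : 100.0 : 55.1.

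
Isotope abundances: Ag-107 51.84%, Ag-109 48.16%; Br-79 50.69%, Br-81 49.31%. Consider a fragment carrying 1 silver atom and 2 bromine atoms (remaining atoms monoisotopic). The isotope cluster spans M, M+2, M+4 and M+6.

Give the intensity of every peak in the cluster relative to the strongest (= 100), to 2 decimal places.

Silver pattern (n=1): 0.5184 : 0.4816
Bromine pattern (n=2): 0.25694761 : 0.49990478 : 0.24314761
Convolve the two distributions (both contribute in 2-u steps):
  M: 0.5184×0.25694761 = 0.133202
  M+2: 0.5184×0.49990478 + 0.4816×0.25694761 = 0.382897
  M+4: 0.5184×0.24314761 + 0.4816×0.49990478 = 0.366802
  M+6: 0.4816×0.24314761 = 0.117100
Scale to base peak (0.382897) = 100: 34.79 : 100.00 : 95.80 : 30.58

34.79 : 100.00 : 95.80 : 30.58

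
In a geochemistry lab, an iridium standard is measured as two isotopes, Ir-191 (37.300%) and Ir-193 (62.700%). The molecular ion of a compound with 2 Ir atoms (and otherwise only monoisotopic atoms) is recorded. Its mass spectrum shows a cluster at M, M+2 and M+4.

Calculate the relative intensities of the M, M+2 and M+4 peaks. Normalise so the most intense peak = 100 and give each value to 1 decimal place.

Each Ir atom is independently Ir-191 (p = 0.37300) or Ir-193 (q = 0.62700); the cluster is the binomial expansion (p + q)^2.
P(M) = 0.37300^2 = 0.139129
P(M+2) = 2 × 0.37300^1 × 0.62700^1 = 0.467742
P(M+4) = 0.62700^2 = 0.393129
The M+2 peak is largest (0.467742); scaling to 100 gives 29.7 : 100.0 : 84.0.

29.7 : 100.0 : 84.0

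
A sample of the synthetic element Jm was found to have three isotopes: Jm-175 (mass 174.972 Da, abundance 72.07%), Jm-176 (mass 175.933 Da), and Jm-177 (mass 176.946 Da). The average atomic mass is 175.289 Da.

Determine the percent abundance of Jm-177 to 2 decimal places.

4.80%

Let x and y be the fractions of Jm-176 and Jm-177. Then x + y = 1 − 0.7207 = 0.2793 and 175.933x + 176.946y = 175.289 − 0.7207×174.972 = 49.1866796.
Substituting: 175.933x + 176.946(0.2793 − x) = 49.1866796
(175.933 − 176.946)x = -0.2343382  ⇒  x = 0.23133, y = 0.04797
Jm-176: 23.13%, Jm-177: 4.80%.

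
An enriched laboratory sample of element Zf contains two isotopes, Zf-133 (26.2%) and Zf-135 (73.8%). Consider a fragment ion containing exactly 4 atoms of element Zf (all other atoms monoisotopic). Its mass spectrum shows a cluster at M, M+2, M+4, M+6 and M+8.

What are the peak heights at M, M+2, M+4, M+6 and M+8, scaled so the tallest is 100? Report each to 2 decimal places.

1.12 : 12.60 : 53.25 : 100.00 : 70.42

The 4 Zf atoms are independent, so intensities follow the terms of (0.262 + 0.738)^4.
P(M) = 0.262^4 = 0.004712
P(M+2) = 4 × 0.262^3 × 0.738^1 = 0.053091
P(M+4) = 6 × 0.262^2 × 0.738^2 = 0.224319
P(M+6) = 4 × 0.262^1 × 0.738^3 = 0.421241
P(M+8) = 0.738^4 = 0.296637
The M+6 peak is largest (0.421241); scaling to 100 gives 1.12 : 12.60 : 53.25 : 100.00 : 70.42.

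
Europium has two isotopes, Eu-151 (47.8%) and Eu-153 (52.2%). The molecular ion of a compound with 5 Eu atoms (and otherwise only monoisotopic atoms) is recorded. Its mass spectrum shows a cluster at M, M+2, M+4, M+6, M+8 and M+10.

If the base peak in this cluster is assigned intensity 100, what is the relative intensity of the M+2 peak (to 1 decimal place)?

Binomial terms of (0.478 + 0.522)^5: M 0.0250, M+2 0.1363, M+4 0.2976, M+6 0.3250, M+8 0.1775, M+10 0.0388 → M+6 is the base peak.
P(M+6) = C(5,3) × 0.478^2 × 0.522^3 = 10 × 0.228484 × 0.14223665 = 0.324988 (base)
P(M+2) = C(5,1) × 0.478^4 × 0.522^1 = 5 × 0.05220494 × 0.5220 = 0.136255
Relative intensity = 0.136255 / 0.324988 × 100 = 41.9

41.9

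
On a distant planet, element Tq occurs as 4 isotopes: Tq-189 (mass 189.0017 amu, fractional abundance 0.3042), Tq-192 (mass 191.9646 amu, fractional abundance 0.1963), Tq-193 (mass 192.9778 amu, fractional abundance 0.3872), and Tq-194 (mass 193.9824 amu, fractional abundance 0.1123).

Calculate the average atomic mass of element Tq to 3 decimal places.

The abundance-weighted mean is 0.3042 × 189.0017 + 0.1963 × 191.9646 + 0.3872 × 192.9778 + 0.1123 × 193.9824
= 57.49432 + 37.68265 + 74.72100 + 21.78422 = 191.68219 amu

191.682 amu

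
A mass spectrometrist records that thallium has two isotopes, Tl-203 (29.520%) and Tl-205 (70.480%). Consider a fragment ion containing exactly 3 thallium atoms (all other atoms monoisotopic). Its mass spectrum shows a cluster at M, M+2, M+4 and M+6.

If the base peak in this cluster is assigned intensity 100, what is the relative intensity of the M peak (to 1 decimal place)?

5.8

(0.29520 + 0.70480)^3 gives M 0.0257, M+2 0.1843, M+4 0.4399, M+6 0.3501; the largest is M+4.
P(M+4) = C(3,2) × 0.29520^1 × 0.70480^2 = 3 × 0.2952 × 0.49674304 = 0.439916 (base)
P(M) = C(3,0) × 0.29520^3 × 0.70480^0 = 1 × 0.02572463 × 1.0000 = 0.025725
Relative intensity = 0.025725 / 0.439916 × 100 = 5.8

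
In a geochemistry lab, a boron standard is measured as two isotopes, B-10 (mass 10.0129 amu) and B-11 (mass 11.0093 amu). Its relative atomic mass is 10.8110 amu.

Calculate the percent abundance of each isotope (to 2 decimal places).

Writing the weighted mean with unknown fraction x of B-10:
10.0129·x + 11.0093·(1 − x) = 10.8110
(10.0129 − 11.0093)·x = 10.8110 − 11.0093
x = -0.1983 / -0.9964 = 0.19902 → 19.90% B-10, 80.10% B-11.

B-10: 19.90%, B-11: 80.10%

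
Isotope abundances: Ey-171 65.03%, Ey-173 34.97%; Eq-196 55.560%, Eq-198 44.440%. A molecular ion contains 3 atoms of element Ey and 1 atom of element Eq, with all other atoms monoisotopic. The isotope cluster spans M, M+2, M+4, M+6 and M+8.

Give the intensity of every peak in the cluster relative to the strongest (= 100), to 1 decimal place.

Element Ey pattern (n=3): 0.27500543 : 0.44365399 : 0.23857574 : 0.04276484
Element Eq pattern (n=1): 0.5556 : 0.4444
Convolve the two distributions (both contribute in 2-u steps):
  M: 0.27500543×0.5556 = 0.152793
  M+2: 0.27500543×0.4444 + 0.44365399×0.5556 = 0.368707
  M+4: 0.44365399×0.4444 + 0.23857574×0.5556 = 0.329713
  M+6: 0.23857574×0.4444 + 0.04276484×0.5556 = 0.129783
  M+8: 0.04276484×0.4444 = 0.019005
Scale to base peak (0.368707) = 100: 41.4 : 100.0 : 89.4 : 35.2 : 5.2

41.4 : 100.0 : 89.4 : 35.2 : 5.2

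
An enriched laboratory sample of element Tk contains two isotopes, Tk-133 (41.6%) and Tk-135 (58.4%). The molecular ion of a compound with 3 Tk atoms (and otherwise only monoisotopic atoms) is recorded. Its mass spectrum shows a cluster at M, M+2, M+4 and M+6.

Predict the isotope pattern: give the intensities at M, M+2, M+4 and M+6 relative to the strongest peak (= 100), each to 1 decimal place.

Expanding (0.416 + 0.584)^3:
P(M) = 0.416^3 = 0.071991
P(M+2) = 3 × 0.416^2 × 0.584^1 = 0.303194
P(M+4) = 3 × 0.416^1 × 0.584^2 = 0.425638
P(M+6) = 0.584^3 = 0.199177
The M+4 peak is largest (0.425638); scaling to 100 gives 16.9 : 71.2 : 100.0 : 46.8.

16.9 : 71.2 : 100.0 : 46.8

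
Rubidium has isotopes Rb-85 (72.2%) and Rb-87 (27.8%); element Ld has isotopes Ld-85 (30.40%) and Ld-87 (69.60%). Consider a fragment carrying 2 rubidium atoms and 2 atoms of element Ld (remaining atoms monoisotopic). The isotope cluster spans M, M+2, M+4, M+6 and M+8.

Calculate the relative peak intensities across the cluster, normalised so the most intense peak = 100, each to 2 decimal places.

11.22 : 59.99 : 100.00 : 52.89 : 8.72

Rubidium pattern (n=2): 0.521284 : 0.401432 : 0.077284
Element Ld pattern (n=2): 0.092416 : 0.423168 : 0.484416
Convolve the two distributions (both contribute in 2-u steps):
  M: 0.521284×0.092416 = 0.048175
  M+2: 0.521284×0.423168 + 0.401432×0.092416 = 0.257689
  M+4: 0.521284×0.484416 + 0.401432×0.423168 + 0.077284×0.092416 = 0.429534
  M+6: 0.401432×0.484416 + 0.077284×0.423168 = 0.227164
  M+8: 0.077284×0.484416 = 0.037438
Scale to base peak (0.429534) = 100: 11.22 : 59.99 : 100.00 : 52.89 : 8.72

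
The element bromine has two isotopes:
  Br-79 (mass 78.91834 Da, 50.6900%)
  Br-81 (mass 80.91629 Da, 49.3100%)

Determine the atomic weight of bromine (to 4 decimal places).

79.9035 Da

The abundance-weighted mean is 0.506900 × 78.91834 + 0.493100 × 80.91629
= 40.003707 + 39.899823 = 79.903530 Da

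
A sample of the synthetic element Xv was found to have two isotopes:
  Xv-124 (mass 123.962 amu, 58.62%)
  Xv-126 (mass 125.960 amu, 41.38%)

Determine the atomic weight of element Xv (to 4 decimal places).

The abundance-weighted mean is 0.5862 × 123.962 + 0.4138 × 125.960
= 72.66652 + 52.12225 = 124.78877 amu

124.7888 amu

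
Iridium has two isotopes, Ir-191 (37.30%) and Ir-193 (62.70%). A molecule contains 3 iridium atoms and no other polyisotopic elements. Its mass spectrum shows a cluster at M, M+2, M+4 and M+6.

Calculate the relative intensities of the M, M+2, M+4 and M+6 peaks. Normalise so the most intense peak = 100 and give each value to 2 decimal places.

The 3 Ir atoms are independent, so intensities follow the terms of (0.3730 + 0.6270)^3.
P(M) = 0.3730^3 = 0.051895
P(M+2) = 3 × 0.3730^2 × 0.6270^1 = 0.261702
P(M+4) = 3 × 0.3730^1 × 0.6270^2 = 0.439911
P(M+6) = 0.6270^3 = 0.246492
The M+4 peak is largest (0.439911); scaling to 100 gives 11.80 : 59.49 : 100.00 : 56.03.

11.80 : 59.49 : 100.00 : 56.03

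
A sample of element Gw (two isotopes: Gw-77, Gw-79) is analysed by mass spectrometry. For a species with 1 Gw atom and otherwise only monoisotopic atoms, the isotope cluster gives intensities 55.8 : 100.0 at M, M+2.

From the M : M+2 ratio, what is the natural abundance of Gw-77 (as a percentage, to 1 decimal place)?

Write p for the Gw-77 fraction. I(M+2)/I(M) = [C(1,1)·p^0·(1−p)] / p^1 = 1·(1−p)/p = 100.0/55.8 = 1.7921
(1−p)/p = 1.7921/1 = 1.7921  ⇒  p = 1/(1 + 1.7921) = 0.3582
Gw-77: 35.8%, Gw-79: 64.2%.

35.8%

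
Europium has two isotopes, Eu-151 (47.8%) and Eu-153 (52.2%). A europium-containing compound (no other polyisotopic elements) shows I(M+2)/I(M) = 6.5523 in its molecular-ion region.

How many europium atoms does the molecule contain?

The M+2/M ratio from n Eu atoms is n · q/p = n · 0.522/0.478.
n = 6.5523 × 0.478/0.522 = 6.00 ≈ 6

6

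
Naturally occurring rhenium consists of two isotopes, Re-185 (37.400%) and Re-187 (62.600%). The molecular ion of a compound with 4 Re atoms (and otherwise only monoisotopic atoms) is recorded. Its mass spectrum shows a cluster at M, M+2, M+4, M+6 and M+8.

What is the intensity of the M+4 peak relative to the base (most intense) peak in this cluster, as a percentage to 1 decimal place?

89.6%

(0.37400 + 0.62600)^4 gives M 0.0196, M+2 0.1310, M+4 0.3289, M+6 0.3670, M+8 0.1536; the largest is M+6.
P(M+6) = C(4,3) × 0.37400^1 × 0.62600^3 = 4 × 0.3740 × 0.24531438 = 0.366990 (base)
P(M+4) = C(4,2) × 0.37400^2 × 0.62600^2 = 6 × 0.139876 × 0.391876 = 0.328884
Relative intensity = 0.328884 / 0.366990 × 100 = 89.6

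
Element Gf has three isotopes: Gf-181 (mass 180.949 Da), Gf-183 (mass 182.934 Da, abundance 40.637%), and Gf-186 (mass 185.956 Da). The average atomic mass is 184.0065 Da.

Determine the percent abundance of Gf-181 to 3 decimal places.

14.409%

Let x and y be the fractions of Gf-181 and Gf-186. Then x + y = 1 − 0.40637 = 0.59363 and 180.949x + 185.956y = 184.0065 − 0.40637×182.934 = 109.66761042.
Substituting: 180.949x + 185.956(0.59363 − x) = 109.66761042
(180.949 − 185.956)x = -0.72144986  ⇒  x = 0.14409, y = 0.44954
Gf-181: 14.409%, Gf-186: 44.954%.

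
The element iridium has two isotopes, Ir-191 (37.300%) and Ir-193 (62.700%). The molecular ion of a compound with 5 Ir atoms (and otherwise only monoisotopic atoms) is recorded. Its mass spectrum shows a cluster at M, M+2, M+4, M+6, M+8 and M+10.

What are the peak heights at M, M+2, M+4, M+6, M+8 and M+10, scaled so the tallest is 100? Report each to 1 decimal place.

2.1 : 17.7 : 59.5 : 100.0 : 84.0 : 28.3

The 5 Ir atoms are independent, so intensities follow the terms of (0.37300 + 0.62700)^5.
P(M) = 0.37300^5 = 0.007220
P(M+2) = 5 × 0.37300^4 × 0.62700^1 = 0.060684
P(M+4) = 10 × 0.37300^3 × 0.62700^2 = 0.204015
P(M+6) = 10 × 0.37300^2 × 0.62700^3 = 0.342942
P(M+8) = 5 × 0.37300^1 × 0.62700^4 = 0.288237
P(M+10) = 0.62700^5 = 0.096903
The M+6 peak is largest (0.342942); scaling to 100 gives 2.1 : 17.7 : 59.5 : 100.0 : 84.0 : 28.3.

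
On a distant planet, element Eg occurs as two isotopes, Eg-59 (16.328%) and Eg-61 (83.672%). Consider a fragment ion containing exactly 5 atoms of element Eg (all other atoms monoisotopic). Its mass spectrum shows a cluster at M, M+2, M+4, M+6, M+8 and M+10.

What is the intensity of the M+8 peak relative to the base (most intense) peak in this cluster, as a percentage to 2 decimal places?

97.57%

(0.16328 + 0.83672)^5 gives M 0.0001, M+2 0.0030, M+4 0.0305, M+6 0.1562, M+8 0.4002, M+10 0.4101; the largest is M+10.
P(M+10) = C(5,5) × 0.16328^0 × 0.83672^5 = 1 × 1.0000 × 0.41011037 = 0.410110 (base)
P(M+8) = C(5,4) × 0.16328^1 × 0.83672^4 = 5 × 0.16328 × 0.49014051 = 0.400151
Relative intensity = 0.400151 / 0.410110 × 100 = 97.57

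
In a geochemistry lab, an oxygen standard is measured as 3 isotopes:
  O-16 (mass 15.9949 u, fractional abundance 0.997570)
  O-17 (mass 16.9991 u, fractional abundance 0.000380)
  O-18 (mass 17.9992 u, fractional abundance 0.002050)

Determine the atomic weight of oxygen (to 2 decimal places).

Weight each isotope mass by its fractional abundance: 0.997570 × 15.9949 + 0.000380 × 16.9991 + 0.002050 × 17.9992
= 15.95603 + 0.00646 + 0.03690 = 15.99939 u

16.00 u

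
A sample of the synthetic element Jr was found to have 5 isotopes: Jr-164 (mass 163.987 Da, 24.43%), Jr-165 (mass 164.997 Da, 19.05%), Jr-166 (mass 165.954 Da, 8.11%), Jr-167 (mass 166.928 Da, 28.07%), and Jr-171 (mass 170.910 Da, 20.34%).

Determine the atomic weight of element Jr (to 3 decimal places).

166.573 Da

Average mass = Σ (abundance × isotope mass) = 0.2443 × 163.987 + 0.1905 × 164.997 + 0.0811 × 165.954 + 0.2807 × 166.928 + 0.2034 × 170.910
= 40.0620 + 31.4319 + 13.4589 + 46.8567 + 34.7631 = 166.5726 Da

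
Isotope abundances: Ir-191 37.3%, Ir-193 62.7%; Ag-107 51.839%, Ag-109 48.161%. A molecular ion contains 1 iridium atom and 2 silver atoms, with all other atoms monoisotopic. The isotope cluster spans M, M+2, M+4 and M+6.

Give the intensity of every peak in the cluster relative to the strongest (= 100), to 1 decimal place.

25.1 : 88.8 : 100.0 : 36.4

Iridium pattern (n=1): 0.3730 : 0.6270
Silver pattern (n=2): 0.26872819 : 0.49932362 : 0.23194819
Convolve the two distributions (both contribute in 2-u steps):
  M: 0.3730×0.26872819 = 0.100236
  M+2: 0.3730×0.49932362 + 0.6270×0.26872819 = 0.354740
  M+4: 0.3730×0.23194819 + 0.6270×0.49932362 = 0.399593
  M+6: 0.6270×0.23194819 = 0.145432
Scale to base peak (0.399593) = 100: 25.1 : 88.8 : 100.0 : 36.4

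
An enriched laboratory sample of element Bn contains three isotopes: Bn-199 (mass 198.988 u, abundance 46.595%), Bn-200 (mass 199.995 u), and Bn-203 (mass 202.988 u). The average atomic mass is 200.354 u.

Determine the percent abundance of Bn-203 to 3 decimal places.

Let x and y be the fractions of Bn-200 and Bn-203. Then x + y = 1 − 0.46595 = 0.53405 and 199.995x + 202.988y = 200.354 − 0.46595×198.988 = 107.6355414.
Substituting: 199.995x + 202.988(0.53405 − x) = 107.6355414
(199.995 − 202.988)x = -0.7702  ⇒  x = 0.25733, y = 0.27672
Bn-200: 25.733%, Bn-203: 27.672%.

27.672%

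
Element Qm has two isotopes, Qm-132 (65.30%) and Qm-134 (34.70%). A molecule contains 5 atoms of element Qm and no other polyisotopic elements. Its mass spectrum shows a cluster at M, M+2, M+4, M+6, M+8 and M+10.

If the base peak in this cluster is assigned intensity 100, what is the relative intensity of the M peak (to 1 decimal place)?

Term probabilities: M 0.1187, M+2 0.3155, M+4 0.3353, M+6 0.1782, M+8 0.0473, M+10 0.0050. Base peak = M+4.
P(M+4) = C(5,2) × 0.6530^3 × 0.3470^2 = 10 × 0.27844508 × 0.120409 = 0.335273 (base)
P(M) = C(5,0) × 0.6530^5 × 0.3470^0 = 1 × 0.11873149 × 1.0000 = 0.118731
Relative intensity = 0.118731 / 0.335273 × 100 = 35.4

35.4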